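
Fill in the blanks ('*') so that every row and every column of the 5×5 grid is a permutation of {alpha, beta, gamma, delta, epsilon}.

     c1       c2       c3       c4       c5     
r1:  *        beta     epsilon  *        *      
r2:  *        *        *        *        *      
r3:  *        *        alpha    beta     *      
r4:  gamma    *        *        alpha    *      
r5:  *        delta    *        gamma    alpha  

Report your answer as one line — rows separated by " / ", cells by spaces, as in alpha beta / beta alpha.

At row 1, column 4: row 1 has {beta,epsilon}; column 4 has {alpha,beta,gamma}; that leaves delta.
At row 1, column 5: row 1 has {beta,delta,epsilon}; column 5 has {alpha}; that leaves gamma.
At row 2, column 4: row 2 is empty so far; column 4 has {alpha,beta,gamma,delta}; that leaves epsilon.
At row 4, column 2: row 4 has {alpha,gamma}; column 2 has {beta,delta}; that leaves epsilon.
At row 5, column 3: row 5 has {alpha,gamma,delta}; column 3 has {alpha,epsilon}; that leaves beta.
At row 1, column 1: row 1 has {beta,gamma,delta,epsilon}; column 1 has {gamma}; that leaves alpha.
At row 3, column 2: row 3 has {alpha,beta}; column 2 has {beta,delta,epsilon}; that leaves gamma.
At row 4, column 3: row 4 has {alpha,gamma,epsilon}; column 3 has {alpha,beta,epsilon}; that leaves delta.
At row 4, column 5: row 4 has {alpha,gamma,delta,epsilon}; column 5 has {alpha,gamma}; that leaves beta.
At row 5, column 1: row 5 has {alpha,beta,gamma,delta}; column 1 has {alpha,gamma}; that leaves epsilon.
At row 2, column 2: row 2 has {epsilon}; column 2 has {beta,gamma,delta,epsilon}; that leaves alpha.
At row 2, column 3: row 2 has {alpha,epsilon}; column 3 has {alpha,beta,delta,epsilon}; that leaves gamma.
At row 2, column 5: row 2 has {alpha,gamma,epsilon}; column 5 has {alpha,beta,gamma}; that leaves delta.
At row 3, column 1: row 3 has {alpha,beta,gamma}; column 1 has {alpha,gamma,epsilon}; that leaves delta.
At row 3, column 5: row 3 has {alpha,beta,gamma,delta}; column 5 has {alpha,beta,gamma,delta}; that leaves epsilon.
At row 2, column 1: row 2 has {alpha,gamma,delta,epsilon}; column 1 has {alpha,gamma,delta,epsilon}; that leaves beta.

alpha beta epsilon delta gamma / beta alpha gamma epsilon delta / delta gamma alpha beta epsilon / gamma epsilon delta alpha beta / epsilon delta beta gamma alpha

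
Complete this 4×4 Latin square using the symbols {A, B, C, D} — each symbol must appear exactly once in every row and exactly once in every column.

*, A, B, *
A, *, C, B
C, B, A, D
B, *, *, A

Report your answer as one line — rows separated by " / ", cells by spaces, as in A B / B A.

D A B C / A D C B / C B A D / B C D A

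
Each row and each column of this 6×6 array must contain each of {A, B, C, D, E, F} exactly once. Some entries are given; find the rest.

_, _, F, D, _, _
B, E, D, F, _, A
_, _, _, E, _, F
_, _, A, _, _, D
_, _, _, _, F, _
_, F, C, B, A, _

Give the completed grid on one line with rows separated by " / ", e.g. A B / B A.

E A F D B C / B E D F C A / A C B E D F / F B A C E D / C D E A F B / D F C B A E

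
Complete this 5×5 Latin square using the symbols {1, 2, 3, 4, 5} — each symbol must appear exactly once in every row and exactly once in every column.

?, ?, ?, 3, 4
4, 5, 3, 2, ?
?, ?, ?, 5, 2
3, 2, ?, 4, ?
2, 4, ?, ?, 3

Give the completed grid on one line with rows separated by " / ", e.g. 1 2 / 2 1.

(r1,c2) = 1
(r2,c5) = 1
(r3,c1) = 1
(r3,c2) = 3
(r3,c3) = 4
(r4,c5) = 5
(r5,c4) = 1
(r1,c1) = 5
(r1,c3) = 2
(r4,c3) = 1
(r5,c3) = 5

5 1 2 3 4 / 4 5 3 2 1 / 1 3 4 5 2 / 3 2 1 4 5 / 2 4 5 1 3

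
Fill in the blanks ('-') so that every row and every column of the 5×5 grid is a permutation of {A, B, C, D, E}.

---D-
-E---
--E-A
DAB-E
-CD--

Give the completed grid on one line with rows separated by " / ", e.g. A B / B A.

E B A D C / B E C A D / C D E B A / D A B C E / A C D E B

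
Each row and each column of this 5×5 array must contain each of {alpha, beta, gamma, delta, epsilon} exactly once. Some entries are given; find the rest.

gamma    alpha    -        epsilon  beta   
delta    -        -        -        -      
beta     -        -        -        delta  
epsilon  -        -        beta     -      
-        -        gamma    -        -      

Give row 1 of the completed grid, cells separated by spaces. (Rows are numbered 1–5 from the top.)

(r1,c3) = delta

gamma alpha delta epsilon beta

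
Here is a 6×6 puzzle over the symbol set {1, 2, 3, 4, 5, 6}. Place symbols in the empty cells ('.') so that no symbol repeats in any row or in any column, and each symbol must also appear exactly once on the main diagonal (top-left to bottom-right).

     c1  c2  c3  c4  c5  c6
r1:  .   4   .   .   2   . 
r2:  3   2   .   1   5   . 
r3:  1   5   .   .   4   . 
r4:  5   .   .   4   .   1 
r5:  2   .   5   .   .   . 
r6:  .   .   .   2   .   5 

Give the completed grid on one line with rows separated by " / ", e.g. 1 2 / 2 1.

6 4 1 5 2 3 / 3 2 4 1 5 6 / 1 5 3 6 4 2 / 5 3 2 4 6 1 / 2 6 5 3 1 4 / 4 1 6 2 3 5

(r1,c1): row 1 has {2,4}; column 1 has {1,2,3,5}; the diagonal has {2,4,5}, so it must be 6.
(r1,c6): row 1 has {2,4,6}; column 6 has {1,5}, so it must be 3.
(r3,c3): row 3 has {1,4,5}; column 3 has {5}; the diagonal has {2,4,5,6}, so it must be 3.
(r3,c4): row 3 has {1,3,4,5}; column 4 has {1,2,4}, so it must be 6.
(r3,c6): row 3 has {1,3,4,5,6}; column 6 has {1,3,5}, so it must be 2.
(r5,c4): row 5 has {2,5}; column 4 has {1,2,4,6}, so it must be 3.
(r5,c5): row 5 has {2,3,5}; column 5 has {2,4,5}; the diagonal has {2,3,4,5,6}, so it must be 1.
(r6,c1): row 6 has {2,5}; column 1 has {1,2,3,5,6}, so it must be 4.
(r1,c3): row 1 has {2,3,4,6}; column 3 has {3,5}, so it must be 1.
(r1,c4): row 1 has {1,2,3,4,6}; column 4 has {1,2,3,4,6}, so it must be 5.
(r5,c2): row 5 has {1,2,3,5}; column 2 has {2,4,5}, so it must be 6.
(r5,c6): row 5 has {1,2,3,5,6}; column 6 has {1,2,3,5}, so it must be 4.
(r6,c3): row 6 has {2,4,5}; column 3 has {1,3,5}, so it must be 6.
(r6,c5): row 6 has {2,4,5,6}; column 5 has {1,2,4,5}, so it must be 3.
(r2,c3): row 2 has {1,2,3,5}; column 3 has {1,3,5,6}, so it must be 4.
(r2,c6): row 2 has {1,2,3,4,5}; column 6 has {1,2,3,4,5}, so it must be 6.
(r4,c2): row 4 has {1,4,5}; column 2 has {2,4,5,6}, so it must be 3.
(r4,c3): row 4 has {1,3,4,5}; column 3 has {1,3,4,5,6}, so it must be 2.
(r4,c5): row 4 has {1,2,3,4,5}; column 5 has {1,2,3,4,5}, so it must be 6.
(r6,c2): row 6 has {2,3,4,5,6}; column 2 has {2,3,4,5,6}, so it must be 1.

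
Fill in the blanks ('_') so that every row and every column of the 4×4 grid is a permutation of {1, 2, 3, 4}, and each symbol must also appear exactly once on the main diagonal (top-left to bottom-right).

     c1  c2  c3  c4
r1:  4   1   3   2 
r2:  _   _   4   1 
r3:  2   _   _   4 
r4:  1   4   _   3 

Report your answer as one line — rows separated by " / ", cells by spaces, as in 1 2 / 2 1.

4 1 3 2 / 3 2 4 1 / 2 3 1 4 / 1 4 2 3

Cell (r2,c1): row 2 has {1,4}; column 1 has {1,2,4} → 3.
Cell (r2,c2): row 2 has {1,3,4}; column 2 has {1,4}; the diagonal has {3,4} → 2.
Cell (r3,c2): row 3 has {2,4}; column 2 has {1,2,4} → 3.
Cell (r3,c3): row 3 has {2,3,4}; column 3 has {3,4}; the diagonal has {2,3,4} → 1.
Cell (r4,c3): row 4 has {1,3,4}; column 3 has {1,3,4} → 2.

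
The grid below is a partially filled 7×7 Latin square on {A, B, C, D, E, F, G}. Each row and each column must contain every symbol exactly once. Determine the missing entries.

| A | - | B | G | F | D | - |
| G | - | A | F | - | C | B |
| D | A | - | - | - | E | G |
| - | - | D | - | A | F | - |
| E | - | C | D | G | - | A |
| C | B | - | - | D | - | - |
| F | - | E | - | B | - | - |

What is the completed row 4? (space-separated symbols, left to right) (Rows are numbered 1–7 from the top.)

(r2,c5) = E
(r3,c3) = F
(r3,c5) = C
(r4,c1) = B
(r5,c2) = F
(r5,c6) = B
(r6,c3) = G
(r6,c6) = A
(r7,c6) = G
(r2,c2) = D
(r3,c4) = B
(r6,c4) = E
(r6,c7) = F
(r7,c2) = C
(r7,c4) = A
(r7,c7) = D
(r1,c2) = E
(r1,c7) = C
(r4,c2) = G
(r4,c4) = C
(r4,c7) = E

B G D C A F E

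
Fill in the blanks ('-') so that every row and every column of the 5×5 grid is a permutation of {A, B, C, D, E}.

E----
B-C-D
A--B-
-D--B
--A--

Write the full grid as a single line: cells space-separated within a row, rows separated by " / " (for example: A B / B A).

E C B D A / B A C E D / A E D B C / C D E A B / D B A C E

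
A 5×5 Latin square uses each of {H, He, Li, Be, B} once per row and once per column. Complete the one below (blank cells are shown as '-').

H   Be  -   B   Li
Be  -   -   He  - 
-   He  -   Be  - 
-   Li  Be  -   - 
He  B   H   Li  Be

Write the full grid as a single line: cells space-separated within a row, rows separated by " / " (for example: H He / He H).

H Be He B Li / Be H Li He B / Li He B Be H / B Li Be H He / He B H Li Be

row 1 has {H,Li,Be,B}; column 3 has {H,Be} — only He is left for (r1,c3).
row 2 has {He,Be}; column 2 has {He,Li,Be,B} — only H is left for (r2,c2).
row 2 has {H,He,Be}; column 5 has {Li,Be} — only B is left for (r2,c5).
row 3 has {He,Be}; column 5 has {Li,Be,B} — only H is left for (r3,c5).
row 4 has {Li,Be}; column 1 has {H,He,Be} — only B is left for (r4,c1).
row 4 has {Li,Be,B}; column 4 has {He,Li,Be,B} — only H is left for (r4,c4).
row 4 has {H,Li,Be,B}; column 5 has {H,Li,Be,B} — only He is left for (r4,c5).
row 2 has {H,He,Be,B}; column 3 has {H,He,Be} — only Li is left for (r2,c3).
row 3 has {H,He,Be}; column 1 has {H,He,Be,B} — only Li is left for (r3,c1).
row 3 has {H,He,Li,Be}; column 3 has {H,He,Li,Be} — only B is left for (r3,c3).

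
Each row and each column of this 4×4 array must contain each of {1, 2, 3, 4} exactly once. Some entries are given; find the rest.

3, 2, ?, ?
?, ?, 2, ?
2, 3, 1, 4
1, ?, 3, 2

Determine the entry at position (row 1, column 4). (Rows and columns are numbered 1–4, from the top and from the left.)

(r1,c3): row 1 has {2,3}; column 3 has {1,2,3}, so it must be 4.
(r1,c4): row 1 has {2,3,4}; column 4 has {2,4}, so it must be 1.

1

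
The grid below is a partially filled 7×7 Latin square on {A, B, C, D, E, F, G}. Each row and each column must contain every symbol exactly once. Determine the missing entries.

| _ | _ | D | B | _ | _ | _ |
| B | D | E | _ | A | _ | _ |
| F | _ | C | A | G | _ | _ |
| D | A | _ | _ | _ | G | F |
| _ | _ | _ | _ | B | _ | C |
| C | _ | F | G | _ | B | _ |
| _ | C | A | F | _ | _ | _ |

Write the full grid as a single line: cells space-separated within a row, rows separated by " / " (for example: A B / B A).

(r2,c4) = C
(r2,c6) = F
(r2,c7) = G
(r4,c3) = B
(r4,c4) = E
(r4,c5) = C
(r5,c3) = G
(r5,c4) = D
(r6,c2) = E
(r6,c5) = D
(r6,c7) = A
(r7,c5) = E
(r7,c6) = D
(r7,c7) = B
(r1,c5) = F
(r1,c7) = E
(r3,c2) = B
(r3,c6) = E
(r3,c7) = D
(r5,c2) = F
(r5,c6) = A
(r7,c1) = G
(r1,c1) = A
(r1,c2) = G
(r1,c6) = C
(r5,c1) = E

A G D B F C E / B D E C A F G / F B C A G E D / D A B E C G F / E F G D B A C / C E F G D B A / G C A F E D B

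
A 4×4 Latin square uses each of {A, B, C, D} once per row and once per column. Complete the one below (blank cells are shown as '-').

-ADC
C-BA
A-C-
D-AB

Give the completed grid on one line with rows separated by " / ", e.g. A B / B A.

B A D C / C D B A / A B C D / D C A B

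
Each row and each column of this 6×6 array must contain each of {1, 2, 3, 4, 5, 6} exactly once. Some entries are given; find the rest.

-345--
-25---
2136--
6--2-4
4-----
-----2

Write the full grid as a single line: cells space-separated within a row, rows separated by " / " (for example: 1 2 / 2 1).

1 3 4 5 2 6 / 3 2 5 4 6 1 / 2 1 3 6 4 5 / 6 5 1 2 3 4 / 4 6 2 1 5 3 / 5 4 6 3 1 2

(r1,c1) = 1
(r1,c6) = 6
(r2,c1) = 3
(r2,c6) = 1
(r3,c6) = 5
(r4,c2) = 5
(r4,c3) = 1
(r4,c5) = 3
(r5,c2) = 6
(r5,c3) = 2
(r5,c6) = 3
(r6,c1) = 5
(r6,c2) = 4
(r6,c3) = 6
(r6,c5) = 1
(r1,c5) = 2
(r2,c4) = 4
(r2,c5) = 6
(r3,c5) = 4
(r5,c4) = 1
(r5,c5) = 5
(r6,c4) = 3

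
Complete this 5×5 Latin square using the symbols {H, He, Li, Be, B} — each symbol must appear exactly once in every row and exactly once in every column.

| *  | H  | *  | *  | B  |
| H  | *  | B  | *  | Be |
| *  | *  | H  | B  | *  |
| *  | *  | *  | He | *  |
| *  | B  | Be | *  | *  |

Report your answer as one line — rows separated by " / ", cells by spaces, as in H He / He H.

Li H He Be B / H He B Li Be / Be Li H B He / B Be Li He H / He B Be H Li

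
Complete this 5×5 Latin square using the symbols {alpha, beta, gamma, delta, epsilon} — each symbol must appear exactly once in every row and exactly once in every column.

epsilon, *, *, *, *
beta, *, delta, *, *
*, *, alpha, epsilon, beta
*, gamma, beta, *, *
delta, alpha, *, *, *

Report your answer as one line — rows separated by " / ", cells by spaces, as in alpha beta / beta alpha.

epsilon beta gamma alpha delta / beta epsilon delta gamma alpha / gamma delta alpha epsilon beta / alpha gamma beta delta epsilon / delta alpha epsilon beta gamma

(r1,c3) = gamma
(r2,c2) = epsilon
(r3,c1) = gamma
(r3,c2) = delta
(r4,c1) = alpha
(r4,c4) = delta
(r4,c5) = epsilon
(r5,c3) = epsilon
(r5,c5) = gamma
(r1,c2) = beta
(r1,c4) = alpha
(r1,c5) = delta
(r2,c4) = gamma
(r2,c5) = alpha
(r5,c4) = beta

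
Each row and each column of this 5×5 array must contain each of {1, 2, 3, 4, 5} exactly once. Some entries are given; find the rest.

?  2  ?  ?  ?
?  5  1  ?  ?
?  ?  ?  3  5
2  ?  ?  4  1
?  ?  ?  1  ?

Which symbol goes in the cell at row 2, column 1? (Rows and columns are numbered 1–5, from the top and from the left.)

3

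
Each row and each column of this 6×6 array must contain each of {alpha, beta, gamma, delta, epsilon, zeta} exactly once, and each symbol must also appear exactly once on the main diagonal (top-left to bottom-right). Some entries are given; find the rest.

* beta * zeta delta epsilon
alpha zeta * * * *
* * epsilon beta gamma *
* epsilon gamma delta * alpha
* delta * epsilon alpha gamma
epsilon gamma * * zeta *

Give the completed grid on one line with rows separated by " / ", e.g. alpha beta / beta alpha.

Cell (r1,c1): row 1 has {beta,delta,epsilon,zeta}; column 1 has {alpha,epsilon}; the diagonal has {alpha,delta,epsilon,zeta} → gamma.
Cell (r1,c3): row 1 has {beta,gamma,delta,epsilon,zeta}; column 3 has {gamma,epsilon} → alpha.
Cell (r2,c4): row 2 has {alpha,zeta}; column 4 has {beta,delta,epsilon,zeta} → gamma.
Cell (r3,c2): row 3 has {beta,gamma,epsilon}; column 2 has {beta,gamma,delta,epsilon,zeta} → alpha.
Cell (r4,c5): row 4 has {alpha,gamma,delta,epsilon}; column 5 has {alpha,gamma,delta,zeta} → beta.
Cell (r6,c4): row 6 has {gamma,epsilon,zeta}; column 4 has {beta,gamma,delta,epsilon,zeta} → alpha.
Cell (r6,c6): row 6 has {alpha,gamma,epsilon,zeta}; column 6 has {alpha,gamma,epsilon}; the diagonal has {alpha,gamma,delta,epsilon,zeta} → beta.
Cell (r2,c5): row 2 has {alpha,gamma,zeta}; column 5 has {alpha,beta,gamma,delta,zeta} → epsilon.
Cell (r2,c6): row 2 has {alpha,gamma,epsilon,zeta}; column 6 has {alpha,beta,gamma,epsilon} → delta.
Cell (r3,c6): row 3 has {alpha,beta,gamma,epsilon}; column 6 has {alpha,beta,gamma,delta,epsilon} → zeta.
Cell (r4,c1): row 4 has {alpha,beta,gamma,delta,epsilon}; column 1 has {alpha,gamma,epsilon} → zeta.
Cell (r5,c1): row 5 has {alpha,gamma,delta,epsilon}; column 1 has {alpha,gamma,epsilon,zeta} → beta.
Cell (r5,c3): row 5 has {alpha,beta,gamma,delta,epsilon}; column 3 has {alpha,gamma,epsilon} → zeta.
Cell (r6,c3): row 6 has {alpha,beta,gamma,epsilon,zeta}; column 3 has {alpha,gamma,epsilon,zeta} → delta.
Cell (r2,c3): row 2 has {alpha,gamma,delta,epsilon,zeta}; column 3 has {alpha,gamma,delta,epsilon,zeta} → beta.
Cell (r3,c1): row 3 has {alpha,beta,gamma,epsilon,zeta}; column 1 has {alpha,beta,gamma,epsilon,zeta} → delta.

gamma beta alpha zeta delta epsilon / alpha zeta beta gamma epsilon delta / delta alpha epsilon beta gamma zeta / zeta epsilon gamma delta beta alpha / beta delta zeta epsilon alpha gamma / epsilon gamma delta alpha zeta beta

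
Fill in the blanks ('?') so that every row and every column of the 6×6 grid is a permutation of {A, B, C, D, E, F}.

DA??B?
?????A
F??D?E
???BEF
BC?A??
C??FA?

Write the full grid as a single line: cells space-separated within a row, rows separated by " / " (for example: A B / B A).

Cell (r1,c6): row 1 has {A,B,D}; column 6 has {A,E,F} → C.
Cell (r2,c1): row 2 has {A}; column 1 has {B,C,D,F} → E.
Cell (r2,c4): row 2 has {A,E}; column 4 has {A,B,D,F} → C.
Cell (r3,c2): row 3 has {D,E,F}; column 2 has {A,C} → B.
Cell (r3,c5): row 3 has {B,D,E,F}; column 5 has {A,B,E} → C.
Cell (r4,c1): row 4 has {B,E,F}; column 1 has {B,C,D,E,F} → A.
Cell (r4,c2): row 4 has {A,B,E,F}; column 2 has {A,B,C} → D.
Cell (r4,c3): row 4 has {A,B,D,E,F}; column 3 is empty so far → C.
Cell (r5,c6): row 5 has {A,B,C}; column 6 has {A,C,E,F} → D.
Cell (r6,c2): row 6 has {A,C,F}; column 2 has {A,B,C,D} → E.
Cell (r6,c6): row 6 has {A,C,E,F}; column 6 has {A,C,D,E,F} → B.
Cell (r1,c4): row 1 has {A,B,C,D}; column 4 has {A,B,C,D,F} → E.
Cell (r2,c2): row 2 has {A,C,E}; column 2 has {A,B,C,D,E} → F.
Cell (r2,c5): row 2 has {A,C,E,F}; column 5 has {A,B,C,E} → D.
Cell (r3,c3): row 3 has {B,C,D,E,F}; column 3 has {C} → A.
Cell (r5,c5): row 5 has {A,B,C,D}; column 5 has {A,B,C,D,E} → F.
Cell (r6,c3): row 6 has {A,B,C,E,F}; column 3 has {A,C} → D.
Cell (r1,c3): row 1 has {A,B,C,D,E}; column 3 has {A,C,D} → F.
Cell (r2,c3): row 2 has {A,C,D,E,F}; column 3 has {A,C,D,F} → B.
Cell (r5,c3): row 5 has {A,B,C,D,F}; column 3 has {A,B,C,D,F} → E.

D A F E B C / E F B C D A / F B A D C E / A D C B E F / B C E A F D / C E D F A B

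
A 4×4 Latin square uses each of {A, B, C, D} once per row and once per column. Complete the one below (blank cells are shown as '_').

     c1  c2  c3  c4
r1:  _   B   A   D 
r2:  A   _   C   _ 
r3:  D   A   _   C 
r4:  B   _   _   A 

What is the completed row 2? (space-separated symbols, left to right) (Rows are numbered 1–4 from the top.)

A D C B

(r1,c1) = C
(r2,c2) = D
(r2,c4) = B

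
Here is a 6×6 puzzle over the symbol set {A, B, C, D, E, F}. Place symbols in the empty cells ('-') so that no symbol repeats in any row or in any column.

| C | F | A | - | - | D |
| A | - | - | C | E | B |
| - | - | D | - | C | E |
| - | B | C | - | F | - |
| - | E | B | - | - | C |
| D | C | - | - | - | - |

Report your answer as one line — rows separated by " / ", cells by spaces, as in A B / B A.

C F A E B D / A D F C E B / B A D F C E / E B C D F A / F E B A D C / D C E B A F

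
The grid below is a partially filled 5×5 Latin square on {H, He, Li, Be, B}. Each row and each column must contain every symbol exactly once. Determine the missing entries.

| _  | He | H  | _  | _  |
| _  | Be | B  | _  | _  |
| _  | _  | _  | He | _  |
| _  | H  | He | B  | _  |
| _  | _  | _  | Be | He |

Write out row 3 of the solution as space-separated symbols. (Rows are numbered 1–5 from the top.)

Cell (r1,c4): row 1 has {H,He}; column 4 has {He,Be,B} → Li.
Cell (r2,c4): row 2 has {Be,B}; column 4 has {He,Li,Be,B} → H.
Cell (r2,c5): row 2 has {H,Be,B}; column 5 has {He} → Li.
Cell (r4,c5): row 4 has {H,He,B}; column 5 has {He,Li} → Be.
Cell (r5,c3): row 5 has {He,Be}; column 3 has {H,He,B} → Li.
Cell (r1,c5): row 1 has {H,He,Li}; column 5 has {He,Li,Be} → B.
Cell (r2,c1): row 2 has {H,Li,Be,B}; column 1 is empty so far → He.
Cell (r3,c3): row 3 has {He}; column 3 has {H,He,Li,B} → Be.
Cell (r3,c5): row 3 has {He,Be}; column 5 has {He,Li,Be,B} → H.
Cell (r4,c1): row 4 has {H,He,Be,B}; column 1 has {He} → Li.
Cell (r5,c2): row 5 has {He,Li,Be}; column 2 has {H,He,Be} → B.
Cell (r1,c1): row 1 has {H,He,Li,B}; column 1 has {He,Li} → Be.
Cell (r3,c1): row 3 has {H,He,Be}; column 1 has {He,Li,Be} → B.
Cell (r3,c2): row 3 has {H,He,Be,B}; column 2 has {H,He,Be,B} → Li.

B Li Be He H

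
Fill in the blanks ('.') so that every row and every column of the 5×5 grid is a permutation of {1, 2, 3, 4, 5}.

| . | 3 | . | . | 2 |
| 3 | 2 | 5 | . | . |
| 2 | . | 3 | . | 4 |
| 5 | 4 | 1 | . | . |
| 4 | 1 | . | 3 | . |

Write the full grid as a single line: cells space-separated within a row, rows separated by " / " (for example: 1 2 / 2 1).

1 3 4 5 2 / 3 2 5 4 1 / 2 5 3 1 4 / 5 4 1 2 3 / 4 1 2 3 5

(r1,c1) = 1
(r1,c3) = 4
(r1,c4) = 5
(r2,c5) = 1
(r3,c2) = 5
(r3,c4) = 1
(r4,c4) = 2
(r4,c5) = 3
(r5,c3) = 2
(r5,c5) = 5
(r2,c4) = 4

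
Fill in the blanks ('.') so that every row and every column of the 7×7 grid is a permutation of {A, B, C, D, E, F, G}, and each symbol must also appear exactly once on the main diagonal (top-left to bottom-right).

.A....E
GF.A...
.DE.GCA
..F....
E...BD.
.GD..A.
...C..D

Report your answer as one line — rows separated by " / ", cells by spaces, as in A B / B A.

C A B D F G E / G F C A D E B / F D E B G C A / D E F G A B C / E C A F B D G / B G D E C A F / A B G C E F D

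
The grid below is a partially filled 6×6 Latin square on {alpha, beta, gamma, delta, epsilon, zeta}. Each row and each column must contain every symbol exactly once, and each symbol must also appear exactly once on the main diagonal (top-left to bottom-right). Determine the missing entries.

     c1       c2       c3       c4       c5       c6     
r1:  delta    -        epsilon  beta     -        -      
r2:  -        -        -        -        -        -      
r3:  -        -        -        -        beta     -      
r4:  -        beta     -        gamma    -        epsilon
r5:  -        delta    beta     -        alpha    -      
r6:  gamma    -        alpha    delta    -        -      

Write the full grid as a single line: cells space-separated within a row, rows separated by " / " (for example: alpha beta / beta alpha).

delta alpha epsilon beta gamma zeta / beta epsilon gamma zeta delta alpha / epsilon gamma zeta alpha beta delta / alpha beta delta gamma zeta epsilon / zeta delta beta epsilon alpha gamma / gamma zeta alpha delta epsilon beta

(r3,c3) = zeta
(r4,c3) = delta
(r4,c5) = zeta
(r6,c5) = epsilon
(r6,c6) = beta
(r1,c5) = gamma
(r2,c2) = epsilon
(r2,c3) = gamma
(r2,c5) = delta
(r4,c1) = alpha
(r6,c2) = zeta
(r1,c2) = alpha
(r1,c6) = zeta
(r2,c6) = alpha
(r3,c1) = epsilon
(r3,c2) = gamma
(r3,c4) = alpha
(r3,c6) = delta
(r5,c1) = zeta
(r5,c4) = epsilon
(r5,c6) = gamma
(r2,c1) = beta
(r2,c4) = zeta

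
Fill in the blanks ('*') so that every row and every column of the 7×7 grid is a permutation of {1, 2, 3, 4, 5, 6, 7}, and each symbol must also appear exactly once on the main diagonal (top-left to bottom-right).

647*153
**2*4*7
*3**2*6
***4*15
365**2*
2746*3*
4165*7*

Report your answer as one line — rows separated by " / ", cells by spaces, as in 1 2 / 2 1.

At row 1, column 4: row 1 has {1,3,4,5,6,7}; column 4 has {4,5,6}; that leaves 2.
At row 2, column 2: row 2 has {2,4,7}; column 2 has {1,3,4,6,7}; the diagonal has {3,4,6}; that leaves 5.
At row 2, column 6: row 2 has {2,4,5,7}; column 6 has {1,2,3,5,7}; that leaves 6.
At row 3, column 3: row 3 has {2,3,6}; column 3 has {2,4,5,6,7}; the diagonal has {3,4,5,6}; that leaves 1.
At row 3, column 4: row 3 has {1,2,3,6}; column 4 has {2,4,5,6}; that leaves 7.
At row 3, column 6: row 3 has {1,2,3,6,7}; column 6 has {1,2,3,5,6,7}; that leaves 4.
At row 4, column 1: row 4 has {1,4,5}; column 1 has {2,3,4,6}; that leaves 7.
At row 4, column 2: row 4 has {1,4,5,7}; column 2 has {1,3,4,5,6,7}; that leaves 2.
At row 4, column 3: row 4 has {1,2,4,5,7}; column 3 has {1,2,4,5,6,7}; that leaves 3.
At row 4, column 5: row 4 has {1,2,3,4,5,7}; column 5 has {1,2,4}; that leaves 6.
At row 5, column 4: row 5 has {2,3,5,6}; column 4 has {2,4,5,6,7}; that leaves 1.
At row 5, column 5: row 5 has {1,2,3,5,6}; column 5 has {1,2,4,6}; the diagonal has {1,3,4,5,6}; that leaves 7.
At row 5, column 7: row 5 has {1,2,3,5,6,7}; column 7 has {3,5,6,7}; that leaves 4.
At row 6, column 5: row 6 has {2,3,4,6,7}; column 5 has {1,2,4,6,7}; that leaves 5.
At row 6, column 7: row 6 has {2,3,4,5,6,7}; column 7 has {3,4,5,6,7}; that leaves 1.
At row 7, column 5: row 7 has {1,4,5,6,7}; column 5 has {1,2,4,5,6,7}; that leaves 3.
At row 7, column 7: row 7 has {1,3,4,5,6,7}; column 7 has {1,3,4,5,6,7}; the diagonal has {1,3,4,5,6,7}; that leaves 2.
At row 2, column 1: row 2 has {2,4,5,6,7}; column 1 has {2,3,4,6,7}; that leaves 1.
At row 2, column 4: row 2 has {1,2,4,5,6,7}; column 4 has {1,2,4,5,6,7}; that leaves 3.
At row 3, column 1: row 3 has {1,2,3,4,6,7}; column 1 has {1,2,3,4,6,7}; that leaves 5.

6 4 7 2 1 5 3 / 1 5 2 3 4 6 7 / 5 3 1 7 2 4 6 / 7 2 3 4 6 1 5 / 3 6 5 1 7 2 4 / 2 7 4 6 5 3 1 / 4 1 6 5 3 7 2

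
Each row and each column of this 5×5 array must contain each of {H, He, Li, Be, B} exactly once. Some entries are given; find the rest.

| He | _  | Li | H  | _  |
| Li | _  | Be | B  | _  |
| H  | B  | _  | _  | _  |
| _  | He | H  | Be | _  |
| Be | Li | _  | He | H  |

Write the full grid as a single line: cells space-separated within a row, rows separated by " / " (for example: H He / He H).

(r1,c2) = Be
(r1,c5) = B
(r2,c2) = H
(r2,c5) = He
(r3,c3) = He
(r3,c4) = Li
(r3,c5) = Be
(r4,c1) = B
(r4,c5) = Li
(r5,c3) = B

He Be Li H B / Li H Be B He / H B He Li Be / B He H Be Li / Be Li B He H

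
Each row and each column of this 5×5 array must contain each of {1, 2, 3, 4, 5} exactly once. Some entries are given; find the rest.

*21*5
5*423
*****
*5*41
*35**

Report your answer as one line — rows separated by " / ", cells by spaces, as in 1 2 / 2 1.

4 2 1 3 5 / 5 1 4 2 3 / 1 4 3 5 2 / 3 5 2 4 1 / 2 3 5 1 4

At row 1, column 4: row 1 has {1,2,5}; column 4 has {2,4}; that leaves 3.
At row 2, column 2: row 2 has {2,3,4,5}; column 2 has {2,3,5}; that leaves 1.
At row 3, column 2: row 3 is empty so far; column 2 has {1,2,3,5}; that leaves 4.
At row 3, column 5: row 3 has {4}; column 5 has {1,3,5}; that leaves 2.
At row 5, column 4: row 5 has {3,5}; column 4 has {2,3,4}; that leaves 1.
At row 5, column 5: row 5 has {1,3,5}; column 5 has {1,2,3,5}; that leaves 4.
At row 1, column 1: row 1 has {1,2,3,5}; column 1 has {5}; that leaves 4.
At row 3, column 3: row 3 has {2,4}; column 3 has {1,4,5}; that leaves 3.
At row 3, column 4: row 3 has {2,3,4}; column 4 has {1,2,3,4}; that leaves 5.
At row 4, column 3: row 4 has {1,4,5}; column 3 has {1,3,4,5}; that leaves 2.
At row 5, column 1: row 5 has {1,3,4,5}; column 1 has {4,5}; that leaves 2.
At row 3, column 1: row 3 has {2,3,4,5}; column 1 has {2,4,5}; that leaves 1.
At row 4, column 1: row 4 has {1,2,4,5}; column 1 has {1,2,4,5}; that leaves 3.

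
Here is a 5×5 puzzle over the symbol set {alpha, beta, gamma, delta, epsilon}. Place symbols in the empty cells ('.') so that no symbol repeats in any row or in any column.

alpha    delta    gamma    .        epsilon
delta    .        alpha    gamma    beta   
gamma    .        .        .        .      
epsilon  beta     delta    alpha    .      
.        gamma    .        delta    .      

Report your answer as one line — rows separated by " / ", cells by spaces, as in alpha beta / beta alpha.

(r1,c4): row 1 has {alpha,gamma,delta,epsilon}; column 4 has {alpha,gamma,delta}, so it must be beta.
(r2,c2): row 2 has {alpha,beta,gamma,delta}; column 2 has {beta,gamma,delta}, so it must be epsilon.
(r3,c2): row 3 has {gamma}; column 2 has {beta,gamma,delta,epsilon}, so it must be alpha.
(r3,c4): row 3 has {alpha,gamma}; column 4 has {alpha,beta,gamma,delta}, so it must be epsilon.
(r3,c5): row 3 has {alpha,gamma,epsilon}; column 5 has {beta,epsilon}, so it must be delta.
(r4,c5): row 4 has {alpha,beta,delta,epsilon}; column 5 has {beta,delta,epsilon}, so it must be gamma.
(r5,c1): row 5 has {gamma,delta}; column 1 has {alpha,gamma,delta,epsilon}, so it must be beta.
(r5,c3): row 5 has {beta,gamma,delta}; column 3 has {alpha,gamma,delta}, so it must be epsilon.
(r5,c5): row 5 has {beta,gamma,delta,epsilon}; column 5 has {beta,gamma,delta,epsilon}, so it must be alpha.
(r3,c3): row 3 has {alpha,gamma,delta,epsilon}; column 3 has {alpha,gamma,delta,epsilon}, so it must be beta.

alpha delta gamma beta epsilon / delta epsilon alpha gamma beta / gamma alpha beta epsilon delta / epsilon beta delta alpha gamma / beta gamma epsilon delta alpha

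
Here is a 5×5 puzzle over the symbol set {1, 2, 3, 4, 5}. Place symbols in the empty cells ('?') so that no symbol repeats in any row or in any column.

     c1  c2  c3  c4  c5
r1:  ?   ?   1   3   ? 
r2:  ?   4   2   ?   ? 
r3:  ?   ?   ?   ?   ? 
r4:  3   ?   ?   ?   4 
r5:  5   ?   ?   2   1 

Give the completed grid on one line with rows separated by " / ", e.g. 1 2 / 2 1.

(r2,c1) = 1
(r2,c4) = 5
(r2,c5) = 3
(r4,c3) = 5
(r4,c4) = 1
(r5,c2) = 3
(r5,c3) = 4
(r3,c3) = 3
(r3,c4) = 4
(r4,c2) = 2
(r1,c2) = 5
(r1,c5) = 2
(r3,c1) = 2
(r3,c2) = 1
(r3,c5) = 5
(r1,c1) = 4

4 5 1 3 2 / 1 4 2 5 3 / 2 1 3 4 5 / 3 2 5 1 4 / 5 3 4 2 1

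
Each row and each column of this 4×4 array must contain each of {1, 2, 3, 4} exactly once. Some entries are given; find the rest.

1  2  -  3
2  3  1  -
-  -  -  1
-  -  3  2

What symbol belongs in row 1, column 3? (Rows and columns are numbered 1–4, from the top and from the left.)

4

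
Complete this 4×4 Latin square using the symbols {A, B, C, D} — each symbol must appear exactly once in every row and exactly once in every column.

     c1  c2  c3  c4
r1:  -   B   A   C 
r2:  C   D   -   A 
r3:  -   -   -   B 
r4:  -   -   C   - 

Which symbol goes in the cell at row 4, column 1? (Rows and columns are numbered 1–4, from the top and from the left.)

At row 1, column 1: row 1 has {A,B,C}; column 1 has {C}; that leaves D.
At row 2, column 3: row 2 has {A,C,D}; column 3 has {A,C}; that leaves B.
At row 3, column 1: row 3 has {B}; column 1 has {C,D}; that leaves A.
At row 3, column 2: row 3 has {A,B}; column 2 has {B,D}; that leaves C.
At row 3, column 3: row 3 has {A,B,C}; column 3 has {A,B,C}; that leaves D.
At row 4, column 1: row 4 has {C}; column 1 has {A,C,D}; that leaves B.

B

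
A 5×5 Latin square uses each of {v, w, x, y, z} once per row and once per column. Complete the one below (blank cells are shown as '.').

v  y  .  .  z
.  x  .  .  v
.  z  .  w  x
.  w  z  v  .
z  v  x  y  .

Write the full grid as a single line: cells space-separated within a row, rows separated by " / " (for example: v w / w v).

v y w x z / w x y z v / y z v w x / x w z v y / z v x y w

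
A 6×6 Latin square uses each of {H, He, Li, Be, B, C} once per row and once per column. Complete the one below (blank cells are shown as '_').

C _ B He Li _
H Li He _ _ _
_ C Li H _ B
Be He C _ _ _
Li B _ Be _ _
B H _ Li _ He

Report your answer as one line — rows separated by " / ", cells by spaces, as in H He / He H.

C Be B He Li H / H Li He C B Be / He C Li H Be B / Be He C B H Li / Li B H Be He C / B H Be Li C He

At row 1, column 2: row 1 has {He,Li,B,C}; column 2 has {H,He,Li,B,C}; that leaves Be.
At row 1, column 6: row 1 has {He,Li,Be,B,C}; column 6 has {He,B}; that leaves H.
At row 3, column 1: row 3 has {H,Li,B,C}; column 1 has {H,Li,Be,B,C}; that leaves He.
At row 3, column 5: row 3 has {H,He,Li,B,C}; column 5 has {Li}; that leaves Be.
At row 4, column 4: row 4 has {He,Be,C}; column 4 has {H,He,Li,Be}; that leaves B.
At row 4, column 5: row 4 has {He,Be,B,C}; column 5 has {Li,Be}; that leaves H.
At row 4, column 6: row 4 has {H,He,Be,B,C}; column 6 has {H,He,B}; that leaves Li.
At row 5, column 3: row 5 has {Li,Be,B}; column 3 has {He,Li,B,C}; that leaves H.
At row 5, column 6: row 5 has {H,Li,Be,B}; column 6 has {H,He,Li,B}; that leaves C.
At row 6, column 3: row 6 has {H,He,Li,B}; column 3 has {H,He,Li,B,C}; that leaves Be.
At row 6, column 5: row 6 has {H,He,Li,Be,B}; column 5 has {H,Li,Be}; that leaves C.
At row 2, column 4: row 2 has {H,He,Li}; column 4 has {H,He,Li,Be,B}; that leaves C.
At row 2, column 5: row 2 has {H,He,Li,C}; column 5 has {H,Li,Be,C}; that leaves B.
At row 2, column 6: row 2 has {H,He,Li,B,C}; column 6 has {H,He,Li,B,C}; that leaves Be.
At row 5, column 5: row 5 has {H,Li,Be,B,C}; column 5 has {H,Li,Be,B,C}; that leaves He.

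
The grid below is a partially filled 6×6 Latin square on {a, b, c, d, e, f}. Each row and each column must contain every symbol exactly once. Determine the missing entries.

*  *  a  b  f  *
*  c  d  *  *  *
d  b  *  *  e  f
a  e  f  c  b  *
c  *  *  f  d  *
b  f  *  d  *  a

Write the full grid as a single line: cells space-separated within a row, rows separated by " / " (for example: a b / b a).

e d a b f c / f c d e a b / d b c a e f / a e f c b d / c a b f d e / b f e d c a

(r1,c1) = e
(r1,c2) = d
(r1,c6) = c
(r2,c1) = f
(r2,c5) = a
(r3,c3) = c
(r3,c4) = a
(r4,c6) = d
(r5,c2) = a
(r6,c3) = e
(r6,c5) = c
(r2,c4) = e
(r2,c6) = b
(r5,c3) = b
(r5,c6) = e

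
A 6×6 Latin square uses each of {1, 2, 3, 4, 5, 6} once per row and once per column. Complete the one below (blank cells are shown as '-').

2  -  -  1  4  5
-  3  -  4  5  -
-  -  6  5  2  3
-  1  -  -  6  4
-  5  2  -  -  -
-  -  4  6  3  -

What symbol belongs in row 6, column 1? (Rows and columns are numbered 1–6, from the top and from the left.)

5

(r1,c2) = 6
(r1,c3) = 3
(r2,c3) = 1
(r3,c2) = 4
(r4,c3) = 5
(r5,c4) = 3
(r5,c5) = 1
(r5,c6) = 6
(r6,c2) = 2
(r6,c6) = 1
(r2,c1) = 6
(r2,c6) = 2
(r3,c1) = 1
(r4,c1) = 3
(r4,c4) = 2
(r5,c1) = 4
(r6,c1) = 5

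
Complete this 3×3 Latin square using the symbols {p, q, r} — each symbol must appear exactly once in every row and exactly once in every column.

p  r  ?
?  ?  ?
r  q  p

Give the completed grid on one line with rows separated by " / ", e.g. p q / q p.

p r q / q p r / r q p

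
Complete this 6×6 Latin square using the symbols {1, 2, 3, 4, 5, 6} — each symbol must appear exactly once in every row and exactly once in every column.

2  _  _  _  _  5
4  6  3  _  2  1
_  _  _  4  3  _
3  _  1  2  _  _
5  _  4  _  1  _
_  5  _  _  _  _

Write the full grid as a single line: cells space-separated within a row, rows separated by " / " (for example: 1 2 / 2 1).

2 3 6 1 4 5 / 4 6 3 5 2 1 / 6 1 5 4 3 2 / 3 4 1 2 5 6 / 5 2 4 6 1 3 / 1 5 2 3 6 4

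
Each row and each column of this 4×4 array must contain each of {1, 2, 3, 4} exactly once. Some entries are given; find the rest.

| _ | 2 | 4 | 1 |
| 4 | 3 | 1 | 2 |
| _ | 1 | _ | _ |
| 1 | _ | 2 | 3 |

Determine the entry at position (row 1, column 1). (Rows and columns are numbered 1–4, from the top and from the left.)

3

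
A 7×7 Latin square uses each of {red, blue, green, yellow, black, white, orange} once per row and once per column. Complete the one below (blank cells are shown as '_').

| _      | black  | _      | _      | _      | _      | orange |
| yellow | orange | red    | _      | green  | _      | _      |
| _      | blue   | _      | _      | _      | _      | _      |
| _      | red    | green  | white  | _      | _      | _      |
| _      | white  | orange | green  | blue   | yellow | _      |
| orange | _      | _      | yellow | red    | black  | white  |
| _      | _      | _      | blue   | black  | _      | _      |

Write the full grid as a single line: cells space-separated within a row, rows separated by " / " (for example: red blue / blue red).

At row 1, column 4: row 1 has {black,orange}; column 4 has {blue,green,yellow,white}; that leaves red.
At row 2, column 4: row 2 has {red,green,yellow,orange}; column 4 has {red,blue,green,yellow,white}; that leaves black.
At row 2, column 7: row 2 has {red,green,yellow,black,orange}; column 7 has {white,orange}; that leaves blue.
At row 3, column 4: row 3 has {blue}; column 4 has {red,blue,green,yellow,black,white}; that leaves orange.
At row 6, column 2: row 6 has {red,yellow,black,white,orange}; column 2 has {red,blue,black,white,orange}; that leaves green.
At row 6, column 3: row 6 has {red,green,yellow,black,white,orange}; column 3 has {red,green,orange}; that leaves blue.
At row 7, column 2: row 7 has {blue,black}; column 2 has {red,blue,green,black,white,orange}; that leaves yellow.
At row 7, column 3: row 7 has {blue,yellow,black}; column 3 has {red,blue,green,orange}; that leaves white.
At row 1, column 3: row 1 has {red,black,orange}; column 3 has {red,blue,green,white,orange}; that leaves yellow.
At row 1, column 5: row 1 has {red,yellow,black,orange}; column 5 has {red,blue,green,black}; that leaves white.
At row 2, column 6: row 2 has {red,blue,green,yellow,black,orange}; column 6 has {yellow,black}; that leaves white.
At row 3, column 3: row 3 has {blue,orange}; column 3 has {red,blue,green,yellow,white,orange}; that leaves black.
At row 3, column 5: row 3 has {blue,black,orange}; column 5 has {red,blue,green,black,white}; that leaves yellow.
At row 4, column 5: row 4 has {red,green,white}; column 5 has {red,blue,green,yellow,black,white}; that leaves orange.
At row 4, column 6: row 4 has {red,green,white,orange}; column 6 has {yellow,black,white}; that leaves blue.
At row 1, column 6: row 1 has {red,yellow,black,white,orange}; column 6 has {blue,yellow,black,white}; that leaves green.
At row 3, column 6: row 3 has {blue,yellow,black,orange}; column 6 has {blue,green,yellow,black,white}; that leaves red.
At row 3, column 7: row 3 has {red,blue,yellow,black,orange}; column 7 has {blue,white,orange}; that leaves green.
At row 4, column 1: row 4 has {red,blue,green,white,orange}; column 1 has {yellow,orange}; that leaves black.
At row 4, column 7: row 4 has {red,blue,green,black,white,orange}; column 7 has {blue,green,white,orange}; that leaves yellow.
At row 5, column 1: row 5 has {blue,green,yellow,white,orange}; column 1 has {yellow,black,orange}; that leaves red.
At row 5, column 7: row 5 has {red,blue,green,yellow,white,orange}; column 7 has {blue,green,yellow,white,orange}; that leaves black.
At row 7, column 1: row 7 has {blue,yellow,black,white}; column 1 has {red,yellow,black,orange}; that leaves green.
At row 7, column 6: row 7 has {blue,green,yellow,black,white}; column 6 has {red,blue,green,yellow,black,white}; that leaves orange.
At row 7, column 7: row 7 has {blue,green,yellow,black,white,orange}; column 7 has {blue,green,yellow,black,white,orange}; that leaves red.
At row 1, column 1: row 1 has {red,green,yellow,black,white,orange}; column 1 has {red,green,yellow,black,orange}; that leaves blue.
At row 3, column 1: row 3 has {red,blue,green,yellow,black,orange}; column 1 has {red,blue,green,yellow,black,orange}; that leaves white.

blue black yellow red white green orange / yellow orange red black green white blue / white blue black orange yellow red green / black red green white orange blue yellow / red white orange green blue yellow black / orange green blue yellow red black white / green yellow white blue black orange red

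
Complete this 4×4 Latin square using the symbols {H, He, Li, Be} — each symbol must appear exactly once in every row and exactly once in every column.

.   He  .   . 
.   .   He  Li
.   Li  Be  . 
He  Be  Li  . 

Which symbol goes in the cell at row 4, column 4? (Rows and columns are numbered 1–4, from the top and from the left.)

(r1,c3): row 1 has {He}; column 3 has {He,Li,Be}, so it must be H.
(r1,c4): row 1 has {H,He}; column 4 has {Li}, so it must be Be.
(r2,c2): row 2 has {He,Li}; column 2 has {He,Li,Be}, so it must be H.
(r3,c1): row 3 has {Li,Be}; column 1 has {He}, so it must be H.
(r3,c4): row 3 has {H,Li,Be}; column 4 has {Li,Be}, so it must be He.
(r4,c4): row 4 has {He,Li,Be}; column 4 has {He,Li,Be}, so it must be H.

H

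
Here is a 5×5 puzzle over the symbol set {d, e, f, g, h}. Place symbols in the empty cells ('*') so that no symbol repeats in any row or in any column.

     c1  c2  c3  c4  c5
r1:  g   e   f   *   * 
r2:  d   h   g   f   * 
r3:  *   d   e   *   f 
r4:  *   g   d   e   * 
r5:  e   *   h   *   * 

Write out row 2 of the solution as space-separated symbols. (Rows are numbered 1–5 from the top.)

d h g f e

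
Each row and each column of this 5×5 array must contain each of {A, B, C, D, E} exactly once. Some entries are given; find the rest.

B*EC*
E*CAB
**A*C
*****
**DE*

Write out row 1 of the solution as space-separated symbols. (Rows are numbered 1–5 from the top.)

B A E C D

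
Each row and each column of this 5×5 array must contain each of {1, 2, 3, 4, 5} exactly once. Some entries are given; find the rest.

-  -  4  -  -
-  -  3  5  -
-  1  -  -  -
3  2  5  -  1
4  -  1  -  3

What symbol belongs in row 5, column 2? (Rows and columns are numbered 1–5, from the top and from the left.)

5

(r2,c2) = 4
(r2,c5) = 2
(r3,c3) = 2
(r4,c4) = 4
(r5,c2) = 5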